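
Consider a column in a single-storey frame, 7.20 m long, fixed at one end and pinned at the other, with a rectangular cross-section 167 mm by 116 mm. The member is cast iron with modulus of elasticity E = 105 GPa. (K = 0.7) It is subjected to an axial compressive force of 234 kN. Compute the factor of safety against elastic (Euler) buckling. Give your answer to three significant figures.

n ≈ 3.79

Buckling occurs about the weak axis: I_min = h·b³/12 with b = 116 mm (the shorter side).
I_min = 167×116³/12 = 2.172×10^7 mm⁴
I = 2.172×10^7 mm⁴ = 2.172×10^-5 m⁴
Effective length L_e = K·L = 0.7 × 7.20 = 5.040 m
P_cr = π²EI / L_e² = π² × 105×10⁹ × 2.172×10^-5 / 5.040² = 8.862×10^5 N
Factor of safety n = P_cr / P = 886.21 / 234 = 3.79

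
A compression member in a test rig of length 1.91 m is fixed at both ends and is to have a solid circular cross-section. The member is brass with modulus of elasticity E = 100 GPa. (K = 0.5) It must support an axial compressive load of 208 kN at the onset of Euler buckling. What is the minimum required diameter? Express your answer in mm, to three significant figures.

L_e = K·L = 0.5 × 1.91 = 0.9550 m
Required I = P_cr·L_e²/(π²E) = 2.080×10^5 × 0.9550² / (π² × 1.00×10^11) = 1.922×10^-7 m⁴
I_req = 1.922×10^5 mm⁴
Solid circle: I = πd⁴/64  ⇒  d = (64I/π)^(1/4) = (64×1.922×10^5/π)^(1/4) = 44.5 mm

d ≈ 44.5 mm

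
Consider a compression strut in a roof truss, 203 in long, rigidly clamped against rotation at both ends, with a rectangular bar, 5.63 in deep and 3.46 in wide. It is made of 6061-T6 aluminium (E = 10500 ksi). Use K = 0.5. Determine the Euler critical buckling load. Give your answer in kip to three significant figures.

P_cr ≈ 195 kip

Buckling occurs about the weak axis: I_min = h·b³/12 with b = 3.46 in (the shorter side).
I_min = 5.63×3.46³/12 = 19.43 in⁴
Effective length L_e = K·L = 0.5 × 203 = 101.5 in
P_cr = π²EI / L_e² = π² × 10500×10³ × 19.43 / 101.5² = 1.955×10^5 lb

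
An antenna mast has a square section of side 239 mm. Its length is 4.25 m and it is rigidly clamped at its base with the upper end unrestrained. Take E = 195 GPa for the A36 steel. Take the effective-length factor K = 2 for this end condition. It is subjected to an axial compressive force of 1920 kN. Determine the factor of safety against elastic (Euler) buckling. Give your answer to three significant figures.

I = a⁴/12 = 239⁴/12 = 2.719×10^8 mm⁴
I = 2.719×10^8 mm⁴ = 2.719×10^-4 m⁴
Effective length L_e = K·L = 2 × 4.25 = 8.500 m
P_cr = π²EI / L_e² = π² × 195×10⁹ × 2.719×10^-4 / 8.500² = 7.243×10^6 N
Factor of safety n = P_cr / P = 7242.8 / 1920 = 3.77

n ≈ 3.77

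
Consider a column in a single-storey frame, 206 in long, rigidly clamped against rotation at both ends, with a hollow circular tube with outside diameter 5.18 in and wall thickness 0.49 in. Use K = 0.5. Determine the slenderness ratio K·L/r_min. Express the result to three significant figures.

Inner diameter d_i = 5.18 − 2×0.49 = 4.200 in
I = π(d_o⁴ − d_i⁴)/64 = π(5.18⁴ − 4.200⁴)/64 = 20.07 in⁴
A = 7.220 in²;  r_min = √(I/A) = √(20.07/7.220) = 1.667 in
L_e = K·L = 0.5 × 206 = 103.0 in
λ = L_e / r_min = 103.00 / 1.667 = 61.8

λ ≈ 61.8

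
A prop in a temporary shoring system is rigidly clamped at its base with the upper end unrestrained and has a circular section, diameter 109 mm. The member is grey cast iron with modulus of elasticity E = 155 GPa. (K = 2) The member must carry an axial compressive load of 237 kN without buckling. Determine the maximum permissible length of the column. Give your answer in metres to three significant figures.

I = πd⁴/64 = π×109⁴/64 = 6.929×10^6 mm⁴
I = 6.929×10^-6 m⁴
At the buckling limit P_cr = P = 2.370×10^5 N
From P_cr = π²EI/(K·L)²:  L = (1/K)·√(π²EI/P_cr) = (1/2)·√(π²×1.55×10^11×6.929×10^-6/2.370×10^5)
L = 3.34 m

L_max ≈ 3.34 m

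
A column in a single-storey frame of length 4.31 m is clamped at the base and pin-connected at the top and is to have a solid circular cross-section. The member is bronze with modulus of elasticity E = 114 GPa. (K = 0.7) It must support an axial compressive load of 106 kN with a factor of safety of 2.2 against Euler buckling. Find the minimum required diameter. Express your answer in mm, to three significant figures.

d ≈ 78.7 mm

Required P_cr = n·P = 2.2 × 106 = 233.2 kN
L_e = K·L = 0.7 × 4.31 = 3.017 m
Required I = P_cr·L_e²/(π²E) = 2.332×10^5 × 3.017² / (π² × 1.14×10^11) = 1.887×10^-6 m⁴
I_req = 1.887×10^6 mm⁴
Solid circle: I = πd⁴/64  ⇒  d = (64I/π)^(1/4) = (64×1.887×10^6/π)^(1/4) = 78.7 mm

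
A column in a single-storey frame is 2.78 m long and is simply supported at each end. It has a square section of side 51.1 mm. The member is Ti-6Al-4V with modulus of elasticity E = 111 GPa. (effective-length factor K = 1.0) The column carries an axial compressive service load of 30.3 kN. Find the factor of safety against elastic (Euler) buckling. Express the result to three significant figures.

I = a⁴/12 = 51.1⁴/12 = 5.682×10^5 mm⁴
I = 5.682×10^5 mm⁴ = 5.682×10^-7 m⁴
Effective length L_e = K·L = 1 × 2.78 = 2.780 m
P_cr = π²EI / L_e² = π² × 111×10⁹ × 5.682×10^-7 / 2.780² = 8.054×10^4 N
Factor of safety n = P_cr / P = 80.544 / 30.3 = 2.66

n ≈ 2.66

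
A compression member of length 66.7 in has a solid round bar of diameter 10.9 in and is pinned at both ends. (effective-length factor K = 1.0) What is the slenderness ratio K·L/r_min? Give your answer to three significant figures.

For a solid circle r = d/4 = 10.9/4 = 2.725 in
L_e = K·L = 1 × 66.7 = 66.70 in
λ = L_e / r_min = 66.700 / 2.725 = 24.5

λ ≈ 24.5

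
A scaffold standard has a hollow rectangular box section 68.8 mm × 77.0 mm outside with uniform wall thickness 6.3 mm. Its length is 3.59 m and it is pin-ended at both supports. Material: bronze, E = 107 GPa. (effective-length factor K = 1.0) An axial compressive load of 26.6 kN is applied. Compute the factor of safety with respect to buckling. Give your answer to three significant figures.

n ≈ 3.50

Inner dimensions: h_i = 77.0 − 2×6.3 = 64.40 mm, b_i = 68.8 − 2×6.3 = 56.20 mm
Weak-axis I_min = (h_o·b_o³ − h_i·b_i³)/12 with b_o = 68.8, b_i = 56.20 mm (shorter outer/inner sides).
I_min = (77.0×68.8³ − 64.40×56.20³)/12 = 1.137×10^6 mm⁴
I = 1.137×10^6 mm⁴ = 1.137×10^-6 m⁴
Effective length L_e = K·L = 1 × 3.59 = 3.590 m
P_cr = π²EI / L_e² = π² × 107×10⁹ × 1.137×10^-6 / 3.590² = 9.317×10^4 N
Factor of safety n = P_cr / P = 93.170 / 26.6 = 3.50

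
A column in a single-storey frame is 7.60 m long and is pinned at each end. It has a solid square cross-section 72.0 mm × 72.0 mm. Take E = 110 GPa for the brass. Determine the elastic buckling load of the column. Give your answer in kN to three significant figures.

I = a⁴/12 = 72.0⁴/12 = 2.239×10^6 mm⁴
I = 2.239×10^6 mm⁴ = 2.239×10^-6 m⁴
Effective length L_e = K·L = 1 × 7.60 = 7.600 m
P_cr = π²EI / L_e² = π² × 110×10⁹ × 2.239×10^-6 / 7.600² = 4.209×10^4 N

P_cr ≈ 42.1 kN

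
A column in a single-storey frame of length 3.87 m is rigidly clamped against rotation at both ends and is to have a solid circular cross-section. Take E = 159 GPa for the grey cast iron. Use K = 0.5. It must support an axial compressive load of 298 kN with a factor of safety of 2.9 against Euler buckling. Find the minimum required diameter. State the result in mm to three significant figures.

Required P_cr = n·P = 2.9 × 298 = 864.2 kN
L_e = K·L = 0.5 × 3.87 = 1.935 m
Required I = P_cr·L_e²/(π²E) = 8.642×10^5 × 1.935² / (π² × 1.59×10^11) = 2.062×10^-6 m⁴
I_req = 2.062×10^6 mm⁴
Solid circle: I = πd⁴/64  ⇒  d = (64I/π)^(1/4) = (64×2.062×10^6/π)^(1/4) = 80.5 mm

d ≈ 80.5 mm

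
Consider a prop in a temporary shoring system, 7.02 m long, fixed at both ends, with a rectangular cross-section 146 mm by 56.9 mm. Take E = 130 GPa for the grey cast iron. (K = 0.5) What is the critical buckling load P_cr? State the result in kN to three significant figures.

Buckling occurs about the weak axis: I_min = h·b³/12 with b = 56.9 mm (the shorter side).
I_min = 146×56.9³/12 = 2.241×10^6 mm⁴
I = 2.241×10^6 mm⁴ = 2.241×10^-6 m⁴
Effective length L_e = K·L = 0.5 × 7.02 = 3.510 m
P_cr = π²EI / L_e² = π² × 130×10⁹ × 2.241×10^-6 / 3.510² = 2.334×10^5 N

P_cr ≈ 233 kN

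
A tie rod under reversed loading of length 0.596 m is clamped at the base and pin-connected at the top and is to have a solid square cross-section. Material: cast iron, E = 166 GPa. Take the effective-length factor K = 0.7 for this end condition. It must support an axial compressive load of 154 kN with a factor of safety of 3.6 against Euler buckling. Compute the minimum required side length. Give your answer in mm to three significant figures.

Required P_cr = n·P = 3.6 × 154 = 554.4 kN
L_e = K·L = 0.7 × 0.596 = 0.4172 m
Required I = P_cr·L_e²/(π²E) = 5.544×10^5 × 0.4172² / (π² × 1.66×10^11) = 5.890×10^-8 m⁴
I_req = 5.890×10^4 mm⁴
Solid square: I = a⁴/12  ⇒  a = (12I)^(1/4) = (12×5.890×10^4)^(1/4) = 29.0 mm

a ≈ 29.0 mm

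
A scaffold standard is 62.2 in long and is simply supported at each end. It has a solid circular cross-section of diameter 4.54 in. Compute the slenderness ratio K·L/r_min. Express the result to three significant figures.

λ ≈ 54.8

I = πd⁴/64 = π×4.54⁴/64 = 20.85 in⁴
A = 16.19 in²;  r_min = √(I/A) = √(20.85/16.19) = 1.135 in
L_e = K·L = 1 × 62.2 = 62.20 in
λ = L_e / r_min = 62.200 / 1.135 = 54.8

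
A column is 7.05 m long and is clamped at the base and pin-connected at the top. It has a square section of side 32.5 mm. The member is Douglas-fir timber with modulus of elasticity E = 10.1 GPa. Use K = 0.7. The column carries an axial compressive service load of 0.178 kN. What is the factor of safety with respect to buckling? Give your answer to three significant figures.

n ≈ 2.14

I = a⁴/12 = 32.5⁴/12 = 9.297×10^4 mm⁴
I = 9.297×10^4 mm⁴ = 9.297×10^-8 m⁴
Effective length L_e = K·L = 0.7 × 7.05 = 4.935 m
P_cr = π²EI / L_e² = π² × 10.1×10⁹ × 9.297×10^-8 / 4.935² = 380.5 N
Factor of safety n = P_cr / P = 0.38054 / 0.178 = 2.14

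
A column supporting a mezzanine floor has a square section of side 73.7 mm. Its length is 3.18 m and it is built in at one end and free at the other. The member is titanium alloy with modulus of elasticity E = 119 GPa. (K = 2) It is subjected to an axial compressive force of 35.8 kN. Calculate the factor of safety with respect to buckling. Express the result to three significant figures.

I = a⁴/12 = 73.7⁴/12 = 2.459×10^6 mm⁴
I = 2.459×10^6 mm⁴ = 2.459×10^-6 m⁴
Effective length L_e = K·L = 2 × 3.18 = 6.360 m
P_cr = π²EI / L_e² = π² × 119×10⁹ × 2.459×10^-6 / 6.360² = 7.139×10^4 N
Factor of safety n = P_cr / P = 71.387 / 35.8 = 1.99

n ≈ 1.99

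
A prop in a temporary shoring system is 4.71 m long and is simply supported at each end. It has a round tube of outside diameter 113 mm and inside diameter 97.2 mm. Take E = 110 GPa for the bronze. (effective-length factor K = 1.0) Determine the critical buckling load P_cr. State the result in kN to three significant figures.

d_o = 113 mm, d_i = 97.2 mm
I = π(d_o⁴ − d_i⁴)/64 = π(113⁴ − 97.20⁴)/64 = 3.622×10^6 mm⁴
I = 3.622×10^6 mm⁴ = 3.622×10^-6 m⁴
Effective length L_e = K·L = 1 × 4.71 = 4.710 m
P_cr = π²EI / L_e² = π² × 110×10⁹ × 3.622×10^-6 / 4.710² = 1.773×10^5 N

P_cr ≈ 177 kN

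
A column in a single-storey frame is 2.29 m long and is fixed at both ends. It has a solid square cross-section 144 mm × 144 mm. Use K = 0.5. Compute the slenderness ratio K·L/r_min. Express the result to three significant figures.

λ ≈ 27.5

For a square r = a/√12 = 144/√12 = 41.57 mm
L_e = K·L = 0.5 × 2.29 m = 1.145 m = 1145.0 mm
λ = L_e / r_min = 1145.0 / 41.57 = 27.5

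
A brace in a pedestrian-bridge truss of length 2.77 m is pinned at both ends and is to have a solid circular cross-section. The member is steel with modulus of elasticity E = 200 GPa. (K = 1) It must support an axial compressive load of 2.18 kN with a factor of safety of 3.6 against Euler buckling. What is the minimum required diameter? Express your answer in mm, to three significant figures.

d ≈ 28.1 mm

Required P_cr = n·P = 3.6 × 2.18 = 7.848 kN
L_e = K·L = 1 × 2.77 = 2.770 m
Required I = P_cr·L_e²/(π²E) = 7.848×10^3 × 2.770² / (π² × 2.00×10^11) = 3.051×10^-8 m⁴
I_req = 3.051×10^4 mm⁴
Solid circle: I = πd⁴/64  ⇒  d = (64I/π)^(1/4) = (64×3.051×10^4/π)^(1/4) = 28.1 mm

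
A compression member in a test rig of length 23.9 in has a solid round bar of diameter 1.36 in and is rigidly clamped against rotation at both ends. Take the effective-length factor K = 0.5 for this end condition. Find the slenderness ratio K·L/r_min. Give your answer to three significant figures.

I = πd⁴/64 = π×1.36⁴/64 = 0.1679 in⁴
A = 1.453 in²;  r_min = √(I/A) = √(0.1679/1.453) = 0.3400 in
L_e = K·L = 0.5 × 23.9 = 11.95 in
λ = L_e / r_min = 11.950 / 0.3400 = 35.1

λ ≈ 35.1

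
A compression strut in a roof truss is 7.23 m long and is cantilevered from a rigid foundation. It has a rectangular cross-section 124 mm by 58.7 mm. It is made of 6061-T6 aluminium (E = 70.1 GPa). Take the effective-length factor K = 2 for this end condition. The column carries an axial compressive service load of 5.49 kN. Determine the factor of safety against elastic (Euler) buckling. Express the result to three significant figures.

n ≈ 1.26

Buckling occurs about the weak axis: I_min = h·b³/12 with b = 58.7 mm (the shorter side).
I_min = 124×58.7³/12 = 2.090×10^6 mm⁴
I = 2.090×10^6 mm⁴ = 2.090×10^-6 m⁴
Effective length L_e = K·L = 2 × 7.23 = 14.46 m
P_cr = π²EI / L_e² = π² × 70.1×10⁹ × 2.090×10^-6 / 14.46² = 6.916×10^3 N
Factor of safety n = P_cr / P = 6.9157 / 5.49 = 1.26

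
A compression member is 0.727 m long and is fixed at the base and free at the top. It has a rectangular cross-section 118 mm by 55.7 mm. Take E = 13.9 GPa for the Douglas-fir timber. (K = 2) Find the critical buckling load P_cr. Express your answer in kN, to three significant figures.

P_cr ≈ 110 kN

Buckling occurs about the weak axis: I_min = h·b³/12 with b = 55.7 mm (the shorter side).
I_min = 118×55.7³/12 = 1.699×10^6 mm⁴
I = 1.699×10^6 mm⁴ = 1.699×10^-6 m⁴
Effective length L_e = K·L = 2 × 0.727 = 1.454 m
P_cr = π²EI / L_e² = π² × 13.9×10⁹ × 1.699×10^-6 / 1.454² = 1.103×10^5 N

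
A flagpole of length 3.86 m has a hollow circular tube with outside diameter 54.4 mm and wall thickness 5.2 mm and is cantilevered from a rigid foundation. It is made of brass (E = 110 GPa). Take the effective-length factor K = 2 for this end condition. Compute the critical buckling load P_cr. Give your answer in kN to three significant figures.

P_cr ≈ 4.48 kN

Inner diameter d_i = 54.4 − 2×5.2 = 44.00 mm
I = π(d_o⁴ − d_i⁴)/64 = π(54.4⁴ − 44.00⁴)/64 = 2.459×10^5 mm⁴
I = 2.459×10^5 mm⁴ = 2.459×10^-7 m⁴
Effective length L_e = K·L = 2 × 3.86 = 7.720 m
P_cr = π²EI / L_e² = π² × 110×10⁹ × 2.459×10^-7 / 7.720² = 4.480×10^3 N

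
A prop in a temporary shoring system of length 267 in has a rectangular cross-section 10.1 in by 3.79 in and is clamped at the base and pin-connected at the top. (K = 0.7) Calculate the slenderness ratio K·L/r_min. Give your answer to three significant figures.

λ ≈ 171

Buckling occurs about the weak axis: I_min = h·b³/12 with b = 3.79 in (the shorter side).
I_min = 10.1×3.79³/12 = 45.82 in⁴
A = 38.28 in²;  r_min = √(I/A) = √(45.82/38.28) = 1.094 in
L_e = K·L = 0.7 × 267 = 186.9 in
λ = L_e / r_min = 186.90 / 1.094 = 171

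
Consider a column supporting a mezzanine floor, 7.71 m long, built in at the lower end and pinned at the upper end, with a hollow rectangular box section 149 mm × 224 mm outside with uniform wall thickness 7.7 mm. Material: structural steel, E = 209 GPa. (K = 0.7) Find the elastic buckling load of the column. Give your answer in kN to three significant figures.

P_cr ≈ 1440 kN

Inner dimensions: h_i = 224 − 2×7.7 = 208.6 mm, b_i = 149 − 2×7.7 = 133.6 mm
Weak-axis I_min = (h_o·b_o³ − h_i·b_i³)/12 with b_o = 149, b_i = 133.6 mm (shorter outer/inner sides).
I_min = (224×149³ − 208.6×133.6³)/12 = 2.030×10^7 mm⁴
I = 2.030×10^7 mm⁴ = 2.030×10^-5 m⁴
Effective length L_e = K·L = 0.7 × 7.71 = 5.397 m
P_cr = π²EI / L_e² = π² × 209×10⁹ × 2.030×10^-5 / 5.397² = 1.437×10^6 N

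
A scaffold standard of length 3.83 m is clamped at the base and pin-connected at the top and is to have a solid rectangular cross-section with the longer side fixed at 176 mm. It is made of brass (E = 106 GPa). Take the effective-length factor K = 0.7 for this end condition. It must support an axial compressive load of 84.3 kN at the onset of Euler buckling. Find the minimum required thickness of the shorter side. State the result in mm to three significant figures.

L_e = K·L = 0.7 × 3.83 = 2.681 m
Required I = P_cr·L_e²/(π²E) = 8.430×10^4 × 2.681² / (π² × 1.06×10^11) = 5.792×10^-7 m⁴
I_req = 5.792×10^5 mm⁴
Rectangle, weak axis: I_min = h·b³/12 with h = 176 mm fixed  ⇒  b = (12I/h)^(1/3) = 34.1 mm

b ≈ 34.1 mm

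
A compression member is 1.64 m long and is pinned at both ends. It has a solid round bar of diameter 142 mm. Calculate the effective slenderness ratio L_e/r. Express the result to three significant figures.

I = πd⁴/64 = π×142⁴/64 = 1.996×10^7 mm⁴
A = 1.584×10^4 mm²;  r_min = √(I/A) = √(1.996×10^7/1.584×10^4) = 35.50 mm
L_e = K·L = 1 × 1.64 m = 1.640 m = 1640.0 mm
λ = L_e / r_min = 1640.0 / 35.50 = 46.2

λ ≈ 46.2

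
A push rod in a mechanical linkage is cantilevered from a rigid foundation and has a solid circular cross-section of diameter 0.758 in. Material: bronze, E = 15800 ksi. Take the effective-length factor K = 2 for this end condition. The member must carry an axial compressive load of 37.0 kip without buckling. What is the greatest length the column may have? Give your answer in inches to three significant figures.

L_max ≈ 4.13 in

I = πd⁴/64 = π×0.758⁴/64 = 1.620×10^-2 in⁴
At the buckling limit P_cr = P = 3.700×10^4 lb
From P_cr = π²EI/(K·L)²:  L = (1/K)·√(π²EI/P_cr) = (1/2)·√(π²×1.58×10^7×1.620×10^-2/3.700×10^4)
L = 4.13 in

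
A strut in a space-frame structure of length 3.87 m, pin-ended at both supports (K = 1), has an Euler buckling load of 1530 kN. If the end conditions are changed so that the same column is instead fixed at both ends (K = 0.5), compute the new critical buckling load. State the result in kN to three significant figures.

P_cr ≈ 6120 kN

P_cr ∝ 1/K², so P_cr,new = P_cr,old × (K_old/K_new)² = 1530 × (1/0.5)²
= 1530 × 4.000 = 6120 kN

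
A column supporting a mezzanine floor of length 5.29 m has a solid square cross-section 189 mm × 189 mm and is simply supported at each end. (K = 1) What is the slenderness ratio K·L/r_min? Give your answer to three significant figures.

λ ≈ 97.0

For a square r = a/√12 = 189/√12 = 54.56 mm
L_e = K·L = 1 × 5.29 m = 5.290 m = 5290.0 mm
λ = L_e / r_min = 5290.0 / 54.56 = 97.0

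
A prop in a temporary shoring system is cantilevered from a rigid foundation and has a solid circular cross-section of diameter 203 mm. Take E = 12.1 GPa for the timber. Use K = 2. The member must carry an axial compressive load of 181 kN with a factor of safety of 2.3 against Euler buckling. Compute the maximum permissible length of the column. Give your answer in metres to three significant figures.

I = πd⁴/64 = π×203⁴/64 = 8.336×10^7 mm⁴
I = 8.336×10^-5 m⁴
Required critical load P_cr = n·P = 2.3 × 181 = 416.3 kN = 4.163×10^5 N
From P_cr = π²EI/(K·L)²:  L = (1/K)·√(π²EI/P_cr) = (1/2)·√(π²×1.21×10^10×8.336×10^-5/4.163×10^5)
L = 2.45 m

L_max ≈ 2.45 m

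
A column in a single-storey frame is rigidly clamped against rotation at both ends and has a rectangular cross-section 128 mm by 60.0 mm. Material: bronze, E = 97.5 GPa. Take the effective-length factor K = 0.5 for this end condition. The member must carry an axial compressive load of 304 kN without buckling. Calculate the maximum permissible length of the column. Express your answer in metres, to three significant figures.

Buckling occurs about the weak axis: I_min = h·b³/12 with b = 60.0 mm (the shorter side).
I_min = 128×60.0³/12 = 2.304×10^6 mm⁴
I = 2.304×10^-6 m⁴
At the buckling limit P_cr = P = 3.040×10^5 N
From P_cr = π²EI/(K·L)²:  L = (1/K)·√(π²EI/P_cr) = (1/0.5)·√(π²×9.75×10^10×2.304×10^-6/3.040×10^5)
L = 5.40 m

L_max ≈ 5.40 m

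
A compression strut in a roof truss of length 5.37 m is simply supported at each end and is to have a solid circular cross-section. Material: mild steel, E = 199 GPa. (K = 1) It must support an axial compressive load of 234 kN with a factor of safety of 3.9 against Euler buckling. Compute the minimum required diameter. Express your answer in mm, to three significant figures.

Required P_cr = n·P = 3.9 × 234 = 912.6 kN
L_e = K·L = 1 × 5.37 = 5.370 m
Required I = P_cr·L_e²/(π²E) = 9.126×10^5 × 5.370² / (π² × 1.99×10^11) = 1.340×10^-5 m⁴
I_req = 1.340×10^7 mm⁴
Solid circle: I = πd⁴/64  ⇒  d = (64I/π)^(1/4) = (64×1.340×10^7/π)^(1/4) = 129 mm

d ≈ 129 mm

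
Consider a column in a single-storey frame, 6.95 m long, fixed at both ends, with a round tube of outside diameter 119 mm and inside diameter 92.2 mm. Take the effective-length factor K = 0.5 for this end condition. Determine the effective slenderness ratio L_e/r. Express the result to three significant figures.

λ ≈ 92.3

d_o = 119 mm, d_i = 92.2 mm
I = π(d_o⁴ − d_i⁴)/64 = π(119⁴ − 92.20⁴)/64 = 6.296×10^6 mm⁴
A = 4.445×10^3 mm²;  r_min = √(I/A) = √(6.296×10^6/4.445×10^3) = 37.63 mm
L_e = K·L = 0.5 × 6.95 m = 3.475 m = 3475.0 mm
λ = L_e / r_min = 3475.0 / 37.63 = 92.3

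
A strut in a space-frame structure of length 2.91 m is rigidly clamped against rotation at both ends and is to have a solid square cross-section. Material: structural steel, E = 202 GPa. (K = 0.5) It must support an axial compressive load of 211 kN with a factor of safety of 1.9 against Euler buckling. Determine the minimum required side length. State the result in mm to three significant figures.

Required P_cr = n·P = 1.9 × 211 = 400.9 kN
L_e = K·L = 0.5 × 2.91 = 1.455 m
Required I = P_cr·L_e²/(π²E) = 4.009×10^5 × 1.455² / (π² × 2.02×10^11) = 4.257×10^-7 m⁴
I_req = 4.257×10^5 mm⁴
Solid square: I = a⁴/12  ⇒  a = (12I)^(1/4) = (12×4.257×10^5)^(1/4) = 47.5 mm

a ≈ 47.5 mm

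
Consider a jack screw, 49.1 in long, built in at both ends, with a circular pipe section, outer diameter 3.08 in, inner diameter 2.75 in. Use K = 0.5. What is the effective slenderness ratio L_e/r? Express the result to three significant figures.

λ ≈ 23.8

d_o = 3.08 in, d_i = 2.75 in
I = π(d_o⁴ − d_i⁴)/64 = π(3.08⁴ − 2.750⁴)/64 = 1.610 in⁴
A = 1.511 in²;  r_min = √(I/A) = √(1.610/1.511) = 1.032 in
L_e = K·L = 0.5 × 49.1 = 24.55 in
λ = L_e / r_min = 24.550 / 1.032 = 23.8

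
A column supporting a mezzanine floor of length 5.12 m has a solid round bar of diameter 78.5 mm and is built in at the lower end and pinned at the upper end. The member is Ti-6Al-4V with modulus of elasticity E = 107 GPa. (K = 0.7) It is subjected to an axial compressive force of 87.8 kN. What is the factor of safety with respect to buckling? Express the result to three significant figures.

I = πd⁴/64 = π×78.5⁴/64 = 1.864×10^6 mm⁴
I = 1.864×10^6 mm⁴ = 1.864×10^-6 m⁴
Effective length L_e = K·L = 0.7 × 5.12 = 3.584 m
P_cr = π²EI / L_e² = π² × 107×10⁹ × 1.864×10^-6 / 3.584² = 1.532×10^5 N
Factor of safety n = P_cr / P = 153.25 / 87.8 = 1.75

n ≈ 1.75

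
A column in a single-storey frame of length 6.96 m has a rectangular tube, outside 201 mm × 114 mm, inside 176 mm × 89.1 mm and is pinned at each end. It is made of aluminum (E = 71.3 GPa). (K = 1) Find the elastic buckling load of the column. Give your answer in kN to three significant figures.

P_cr ≈ 210 kN

Weak-axis I_min = (h_o·b_o³ − h_i·b_i³)/12 with b_o = 114, b_i = 89.10 mm (shorter outer/inner sides).
I_min = (201×114³ − 176.0×89.10³)/12 = 1.444×10^7 mm⁴
I = 1.444×10^7 mm⁴ = 1.444×10^-5 m⁴
Effective length L_e = K·L = 1 × 6.96 = 6.960 m
P_cr = π²EI / L_e² = π² × 71.3×10⁹ × 1.444×10^-5 / 6.960² = 2.098×10^5 N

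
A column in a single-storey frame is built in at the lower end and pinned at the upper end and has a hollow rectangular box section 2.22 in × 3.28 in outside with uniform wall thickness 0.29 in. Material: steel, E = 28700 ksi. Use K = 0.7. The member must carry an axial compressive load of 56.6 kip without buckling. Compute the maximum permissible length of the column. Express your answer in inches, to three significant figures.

L_max ≈ 143 in

Inner dimensions: h_i = 3.28 − 2×0.29 = 2.700 in, b_i = 2.22 − 2×0.29 = 1.640 in
Weak-axis I_min = (h_o·b_o³ − h_i·b_i³)/12 with b_o = 2.22, b_i = 1.640 in (shorter outer/inner sides).
I_min = (3.28×2.22³ − 2.700×1.640³)/12 = 1.998 in⁴
At the buckling limit P_cr = P = 5.660×10^4 lb
From P_cr = π²EI/(K·L)²:  L = (1/K)·√(π²EI/P_cr) = (1/0.7)·√(π²×2.87×10^7×1.998/5.660×10^4)
L = 143 in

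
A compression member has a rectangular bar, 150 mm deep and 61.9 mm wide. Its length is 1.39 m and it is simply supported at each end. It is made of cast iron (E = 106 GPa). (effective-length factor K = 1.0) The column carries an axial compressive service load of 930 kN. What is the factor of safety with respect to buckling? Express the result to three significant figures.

n ≈ 1.73

Buckling occurs about the weak axis: I_min = h·b³/12 with b = 61.9 mm (the shorter side).
I_min = 150×61.9³/12 = 2.965×10^6 mm⁴
I = 2.965×10^6 mm⁴ = 2.965×10^-6 m⁴
Effective length L_e = K·L = 1 × 1.39 = 1.390 m
P_cr = π²EI / L_e² = π² × 106×10⁹ × 2.965×10^-6 / 1.390² = 1.605×10^6 N
Factor of safety n = P_cr / P = 1605.3 / 930 = 1.73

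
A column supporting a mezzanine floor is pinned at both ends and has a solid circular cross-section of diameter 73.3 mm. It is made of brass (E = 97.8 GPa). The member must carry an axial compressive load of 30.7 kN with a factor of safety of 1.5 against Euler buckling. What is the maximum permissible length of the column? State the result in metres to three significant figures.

L_max ≈ 5.45 m

I = πd⁴/64 = π×73.3⁴/64 = 1.417×10^6 mm⁴
I = 1.417×10^-6 m⁴
Required critical load P_cr = n·P = 1.5 × 30.7 = 46.05 kN = 4.605×10^4 N
From P_cr = π²EI/(K·L)²:  L = (1/K)·√(π²EI/P_cr) = (1/1)·√(π²×9.78×10^10×1.417×10^-6/4.605×10^4)
L = 5.45 m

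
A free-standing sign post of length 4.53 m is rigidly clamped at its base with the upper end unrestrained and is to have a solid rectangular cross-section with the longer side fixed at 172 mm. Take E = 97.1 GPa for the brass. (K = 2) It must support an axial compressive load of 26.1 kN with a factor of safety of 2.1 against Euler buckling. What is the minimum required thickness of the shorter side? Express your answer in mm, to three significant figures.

Required P_cr = n·P = 2.1 × 26.1 = 54.81 kN
L_e = K·L = 2 × 4.53 = 9.060 m
Required I = P_cr·L_e²/(π²E) = 5.481×10^4 × 9.060² / (π² × 9.71×10^10) = 4.695×10^-6 m⁴
I_req = 4.695×10^6 mm⁴
Rectangle, weak axis: I_min = h·b³/12 with h = 172 mm fixed  ⇒  b = (12I/h)^(1/3) = 68.9 mm

b ≈ 68.9 mm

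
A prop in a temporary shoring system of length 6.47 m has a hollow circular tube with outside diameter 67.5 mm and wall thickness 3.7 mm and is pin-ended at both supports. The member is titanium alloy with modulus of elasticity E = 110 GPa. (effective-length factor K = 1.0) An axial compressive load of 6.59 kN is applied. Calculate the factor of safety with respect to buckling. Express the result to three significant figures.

n ≈ 1.49

Inner diameter d_i = 67.5 − 2×3.7 = 60.10 mm
I = π(d_o⁴ − d_i⁴)/64 = π(67.5⁴ − 60.10⁴)/64 = 3.786×10^5 mm⁴
I = 3.786×10^5 mm⁴ = 3.786×10^-7 m⁴
Effective length L_e = K·L = 1 × 6.47 = 6.470 m
P_cr = π²EI / L_e² = π² × 110×10⁹ × 3.786×10^-7 / 6.470² = 9.819×10^3 N
Factor of safety n = P_cr / P = 9.8190 / 6.59 = 1.49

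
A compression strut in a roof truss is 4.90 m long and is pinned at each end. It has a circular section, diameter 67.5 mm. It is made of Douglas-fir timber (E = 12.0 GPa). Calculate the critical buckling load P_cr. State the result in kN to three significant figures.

I = πd⁴/64 = π×67.5⁴/64 = 1.019×10^6 mm⁴
I = 1.019×10^6 mm⁴ = 1.019×10^-6 m⁴
Effective length L_e = K·L = 1 × 4.90 = 4.900 m
P_cr = π²EI / L_e² = π² × 12.0×10⁹ × 1.019×10^-6 / 4.900² = 5.027×10^3 N

P_cr ≈ 5.03 kN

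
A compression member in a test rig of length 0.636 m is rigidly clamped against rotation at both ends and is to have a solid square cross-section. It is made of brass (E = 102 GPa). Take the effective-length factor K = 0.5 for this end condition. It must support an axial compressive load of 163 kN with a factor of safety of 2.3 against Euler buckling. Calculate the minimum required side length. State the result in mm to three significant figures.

Required P_cr = n·P = 2.3 × 163 = 374.9 kN
L_e = K·L = 0.5 × 0.636 = 0.3180 m
Required I = P_cr·L_e²/(π²E) = 3.749×10^5 × 0.3180² / (π² × 1.02×10^11) = 3.766×10^-8 m⁴
I_req = 3.766×10^4 mm⁴
Solid square: I = a⁴/12  ⇒  a = (12I)^(1/4) = (12×3.766×10^4)^(1/4) = 25.9 mm

a ≈ 25.9 mm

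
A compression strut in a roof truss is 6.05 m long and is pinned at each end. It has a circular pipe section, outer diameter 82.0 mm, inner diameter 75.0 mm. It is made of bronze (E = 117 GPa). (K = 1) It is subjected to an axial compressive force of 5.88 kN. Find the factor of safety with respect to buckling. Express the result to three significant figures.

n ≈ 3.57

d_o = 82.0 mm, d_i = 75.0 mm
I = π(d_o⁴ − d_i⁴)/64 = π(82.0⁴ − 75.00⁴)/64 = 6.662×10^5 mm⁴
I = 6.662×10^5 mm⁴ = 6.662×10^-7 m⁴
Effective length L_e = K·L = 1 × 6.05 = 6.050 m
P_cr = π²EI / L_e² = π² × 117×10⁹ × 6.662×10^-7 / 6.050² = 2.102×10^4 N
Factor of safety n = P_cr / P = 21.017 / 5.88 = 3.57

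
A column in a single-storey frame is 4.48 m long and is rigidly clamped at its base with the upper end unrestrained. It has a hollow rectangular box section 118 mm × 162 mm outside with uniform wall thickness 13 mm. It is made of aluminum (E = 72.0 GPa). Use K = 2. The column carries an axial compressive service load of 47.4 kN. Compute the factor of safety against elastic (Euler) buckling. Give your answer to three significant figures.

n ≈ 2.49

Inner dimensions: h_i = 162 − 2×13 = 136.0 mm, b_i = 118 − 2×13 = 92.00 mm
Weak-axis I_min = (h_o·b_o³ − h_i·b_i³)/12 with b_o = 118, b_i = 92.00 mm (shorter outer/inner sides).
I_min = (162×118³ − 136.0×92.00³)/12 = 1.336×10^7 mm⁴
I = 1.336×10^7 mm⁴ = 1.336×10^-5 m⁴
Effective length L_e = K·L = 2 × 4.48 = 8.960 m
P_cr = π²EI / L_e² = π² × 72.0×10⁹ × 1.336×10^-5 / 8.960² = 1.182×10^5 N
Factor of safety n = P_cr / P = 118.22 / 47.4 = 2.49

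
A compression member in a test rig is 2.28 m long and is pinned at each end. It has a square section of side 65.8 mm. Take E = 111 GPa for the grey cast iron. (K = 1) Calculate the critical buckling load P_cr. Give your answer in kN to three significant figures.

I = a⁴/12 = 65.8⁴/12 = 1.562×10^6 mm⁴
I = 1.562×10^6 mm⁴ = 1.562×10^-6 m⁴
Effective length L_e = K·L = 1 × 2.28 = 2.280 m
P_cr = π²EI / L_e² = π² × 111×10⁹ × 1.562×10^-6 / 2.280² = 3.292×10^5 N

P_cr ≈ 329 kN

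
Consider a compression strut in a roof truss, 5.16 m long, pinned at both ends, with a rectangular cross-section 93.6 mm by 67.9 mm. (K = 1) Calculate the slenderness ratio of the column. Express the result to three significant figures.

λ ≈ 263

For a rectangle r_min = b/√12 = 67.9/√12 = 19.60 mm
L_e = K·L = 1 × 5.16 m = 5.160 m = 5160.0 mm
λ = L_e / r_min = 5160.0 / 19.60 = 263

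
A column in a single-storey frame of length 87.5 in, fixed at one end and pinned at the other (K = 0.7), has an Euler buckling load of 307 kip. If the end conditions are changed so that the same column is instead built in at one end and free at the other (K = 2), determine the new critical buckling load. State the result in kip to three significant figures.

P_cr ≈ 37.6 kip

P_cr ∝ 1/K², so P_cr,new = P_cr,old × (K_old/K_new)² = 307 × (0.7/2)²
= 307 × 0.1225 = 37.6 kip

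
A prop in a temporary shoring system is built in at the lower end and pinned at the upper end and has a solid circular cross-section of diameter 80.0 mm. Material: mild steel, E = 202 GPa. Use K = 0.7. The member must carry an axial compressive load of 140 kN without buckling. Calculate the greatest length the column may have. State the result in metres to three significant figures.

I = πd⁴/64 = π×80.0⁴/64 = 2.011×10^6 mm⁴
I = 2.011×10^-6 m⁴
At the buckling limit P_cr = P = 1.400×10^5 N
From P_cr = π²EI/(K·L)²:  L = (1/K)·√(π²EI/P_cr) = (1/0.7)·√(π²×2.02×10^11×2.011×10^-6/1.400×10^5)
L = 7.64 m

L_max ≈ 7.64 m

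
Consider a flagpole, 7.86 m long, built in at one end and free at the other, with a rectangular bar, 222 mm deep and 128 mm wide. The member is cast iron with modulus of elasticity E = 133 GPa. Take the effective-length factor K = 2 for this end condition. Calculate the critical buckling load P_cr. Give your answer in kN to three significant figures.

Buckling occurs about the weak axis: I_min = h·b³/12 with b = 128 mm (the shorter side).
I_min = 222×128³/12 = 3.880×10^7 mm⁴
I = 3.880×10^7 mm⁴ = 3.880×10^-5 m⁴
Effective length L_e = K·L = 2 × 7.86 = 15.72 m
P_cr = π²EI / L_e² = π² × 133×10⁹ × 3.880×10^-5 / 15.72² = 2.061×10^5 N

P_cr ≈ 206 kN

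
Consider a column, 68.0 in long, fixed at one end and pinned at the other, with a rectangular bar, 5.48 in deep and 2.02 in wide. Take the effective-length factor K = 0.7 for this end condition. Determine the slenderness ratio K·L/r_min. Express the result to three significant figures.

λ ≈ 81.6

For a rectangle r_min = b/√12 = 2.02/√12 = 0.5831 in
L_e = K·L = 0.7 × 68.0 = 47.60 in
λ = L_e / r_min = 47.600 / 0.5831 = 81.6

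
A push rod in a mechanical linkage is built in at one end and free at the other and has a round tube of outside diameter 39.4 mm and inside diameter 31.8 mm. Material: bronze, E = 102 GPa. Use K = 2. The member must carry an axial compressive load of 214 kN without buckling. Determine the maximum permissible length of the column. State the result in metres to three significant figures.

d_o = 39.4 mm, d_i = 31.8 mm
I = π(d_o⁴ − d_i⁴)/64 = π(39.4⁴ − 31.80⁴)/64 = 6.809×10^4 mm⁴
I = 6.809×10^-8 m⁴
At the buckling limit P_cr = P = 2.140×10^5 N
From P_cr = π²EI/(K·L)²:  L = (1/K)·√(π²EI/P_cr) = (1/2)·√(π²×1.02×10^11×6.809×10^-8/2.140×10^5)
L = 0.283 m

L_max ≈ 0.283 m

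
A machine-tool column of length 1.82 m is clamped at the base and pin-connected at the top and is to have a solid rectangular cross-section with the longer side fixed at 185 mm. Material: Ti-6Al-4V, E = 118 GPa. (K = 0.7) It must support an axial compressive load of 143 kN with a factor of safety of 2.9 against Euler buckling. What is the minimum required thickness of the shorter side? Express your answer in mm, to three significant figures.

b ≈ 33.5 mm

Required P_cr = n·P = 2.9 × 143 = 414.7 kN
L_e = K·L = 0.7 × 1.82 = 1.274 m
Required I = P_cr·L_e²/(π²E) = 4.147×10^5 × 1.274² / (π² × 1.18×10^11) = 5.780×10^-7 m⁴
I_req = 5.780×10^5 mm⁴
Rectangle, weak axis: I_min = h·b³/12 with h = 185 mm fixed  ⇒  b = (12I/h)^(1/3) = 33.5 mm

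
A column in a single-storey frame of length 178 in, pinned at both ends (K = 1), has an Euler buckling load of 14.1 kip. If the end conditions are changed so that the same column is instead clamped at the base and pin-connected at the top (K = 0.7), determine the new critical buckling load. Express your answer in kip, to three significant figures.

P_cr ≈ 28.8 kip

P_cr ∝ 1/K², so P_cr,new = P_cr,old × (K_old/K_new)² = 14.1 × (1/0.7)²
= 14.1 × 2.041 = 28.8 kip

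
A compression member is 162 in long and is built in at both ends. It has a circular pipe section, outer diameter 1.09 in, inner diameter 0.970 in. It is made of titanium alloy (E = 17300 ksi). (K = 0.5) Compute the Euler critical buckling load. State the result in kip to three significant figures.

d_o = 1.09 in, d_i = 0.970 in
I = π(d_o⁴ − d_i⁴)/64 = π(1.09⁴ − 0.9700⁴)/64 = 2.583×10^-2 in⁴
Effective length L_e = K·L = 0.5 × 162 = 81.00 in
P_cr = π²EI / L_e² = π² × 17300×10³ × 2.583×10^-2 / 81.00² = 672.3 lb

P_cr ≈ 0.672 kip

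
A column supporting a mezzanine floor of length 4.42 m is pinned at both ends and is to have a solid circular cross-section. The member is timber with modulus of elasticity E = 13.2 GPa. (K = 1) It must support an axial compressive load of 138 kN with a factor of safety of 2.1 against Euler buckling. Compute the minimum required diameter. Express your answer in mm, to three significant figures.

d ≈ 172 mm

Required P_cr = n·P = 2.1 × 138 = 289.8 kN
L_e = K·L = 1 × 4.42 = 4.420 m
Required I = P_cr·L_e²/(π²E) = 2.898×10^5 × 4.420² / (π² × 1.32×10^10) = 4.346×10^-5 m⁴
I_req = 4.346×10^7 mm⁴
Solid circle: I = πd⁴/64  ⇒  d = (64I/π)^(1/4) = (64×4.346×10^7/π)^(1/4) = 172 mm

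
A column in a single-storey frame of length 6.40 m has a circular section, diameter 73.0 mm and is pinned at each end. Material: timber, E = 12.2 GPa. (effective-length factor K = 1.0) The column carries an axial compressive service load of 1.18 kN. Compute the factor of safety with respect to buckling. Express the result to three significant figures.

I = πd⁴/64 = π×73.0⁴/64 = 1.394×10^6 mm⁴
I = 1.394×10^6 mm⁴ = 1.394×10^-6 m⁴
Effective length L_e = K·L = 1 × 6.40 = 6.400 m
P_cr = π²EI / L_e² = π² × 12.2×10⁹ × 1.394×10^-6 / 6.400² = 4.098×10^3 N
Factor of safety n = P_cr / P = 4.0979 / 1.18 = 3.47

n ≈ 3.47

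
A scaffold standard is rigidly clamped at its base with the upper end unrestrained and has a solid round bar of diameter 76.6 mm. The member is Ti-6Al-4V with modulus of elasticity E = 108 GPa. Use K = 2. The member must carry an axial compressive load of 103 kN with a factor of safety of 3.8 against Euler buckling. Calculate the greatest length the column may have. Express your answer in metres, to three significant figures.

L_max ≈ 1.07 m

I = πd⁴/64 = π×76.6⁴/64 = 1.690×10^6 mm⁴
I = 1.690×10^-6 m⁴
Required critical load P_cr = n·P = 3.8 × 103 = 391.4 kN = 3.914×10^5 N
From P_cr = π²EI/(K·L)²:  L = (1/K)·√(π²EI/P_cr) = (1/2)·√(π²×1.08×10^11×1.690×10^-6/3.914×10^5)
L = 1.07 m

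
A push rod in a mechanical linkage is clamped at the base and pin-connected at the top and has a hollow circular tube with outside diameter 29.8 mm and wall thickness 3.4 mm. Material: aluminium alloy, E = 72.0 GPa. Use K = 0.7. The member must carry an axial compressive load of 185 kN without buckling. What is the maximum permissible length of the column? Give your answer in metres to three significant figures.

Inner diameter d_i = 29.8 − 2×3.4 = 23.00 mm
I = π(d_o⁴ − d_i⁴)/64 = π(29.8⁴ − 23.00⁴)/64 = 2.497×10^4 mm⁴
I = 2.497×10^-8 m⁴
At the buckling limit P_cr = P = 1.850×10^5 N
From P_cr = π²EI/(K·L)²:  L = (1/K)·√(π²EI/P_cr) = (1/0.7)·√(π²×7.20×10^10×2.497×10^-8/1.850×10^5)
L = 0.442 m

L_max ≈ 0.442 m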